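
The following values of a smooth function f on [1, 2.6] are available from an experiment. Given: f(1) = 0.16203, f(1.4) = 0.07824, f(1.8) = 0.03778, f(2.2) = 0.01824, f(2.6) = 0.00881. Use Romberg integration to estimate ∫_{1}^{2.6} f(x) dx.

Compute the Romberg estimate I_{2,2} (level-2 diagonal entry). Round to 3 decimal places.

0.084

I_{0,0} (trapezoid, 1 panel, h=1.6000): 0.13667
I_{1,0} (trapezoid, 2 panels, h=0.8000): 0.09856
I_{2,0} (trapezoid, 4 panels, h=0.4000): 0.08787
I_{1,1} = 0.09856 + (0.09856 − 0.13667)/3 = 0.08586
I_{2,1} = 0.08787 + (0.08787 − 0.09856)/3 = 0.08431
I_{2,2} = 0.08431 + (0.08431 − 0.08586)/15 = 0.08421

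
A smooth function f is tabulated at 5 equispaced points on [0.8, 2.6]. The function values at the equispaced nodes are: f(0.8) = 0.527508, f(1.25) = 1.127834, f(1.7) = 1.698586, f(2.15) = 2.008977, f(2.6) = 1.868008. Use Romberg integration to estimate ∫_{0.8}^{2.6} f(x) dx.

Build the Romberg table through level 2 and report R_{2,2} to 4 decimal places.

2.7506

R_{0,0} (trapezoid, 1 panel, h=1.8000): 2.155964
R_{1,0} (trapezoid, 2 panels, h=0.9000): 2.606710
R_{2,0} (trapezoid, 4 panels, h=0.4500): 2.714920
R_{1,1} = 2.606710 + (2.606710 − 2.155964)/3 = 2.756959
R_{2,1} = 2.714920 + (2.714920 − 2.606710)/3 = 2.750990
R_{2,2} = 2.750990 + (2.750990 − 2.756959)/15 = 2.750592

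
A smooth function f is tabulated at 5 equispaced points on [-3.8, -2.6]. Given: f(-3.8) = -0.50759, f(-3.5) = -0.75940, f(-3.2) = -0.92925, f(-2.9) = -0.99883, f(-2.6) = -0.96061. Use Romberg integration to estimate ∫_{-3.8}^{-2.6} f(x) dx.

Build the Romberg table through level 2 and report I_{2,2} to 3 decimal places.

I_{0,0} (trapezoid, 1 panel, h=1.2000): -0.88092
I_{1,0} (trapezoid, 2 panels, h=0.6000): -0.99801
I_{2,0} (trapezoid, 4 panels, h=0.3000): -1.02647
I_{1,1} = -0.99801 + (-0.99801 − (-0.88092))/3 = -1.03704
I_{2,1} = -1.02647 + (-1.02647 − (-0.99801))/3 = -1.03596
I_{2,2} = -1.03596 + (-1.03596 − (-1.03704))/15 = -1.03589

-1.036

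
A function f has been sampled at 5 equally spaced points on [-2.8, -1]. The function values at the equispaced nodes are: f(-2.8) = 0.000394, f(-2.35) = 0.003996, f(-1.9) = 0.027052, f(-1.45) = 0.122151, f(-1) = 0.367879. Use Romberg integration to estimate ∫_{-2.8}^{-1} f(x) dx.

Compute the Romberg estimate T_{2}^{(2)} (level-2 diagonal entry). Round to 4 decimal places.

T_{0}^{(0)} (trapezoid, 1 panel, h=1.8000): 0.331446
T_{1}^{(0)} (trapezoid, 2 panels, h=0.9000): 0.190070
T_{2}^{(0)} (trapezoid, 4 panels, h=0.4500): 0.151801
T_{1}^{(1)} = 0.190070 + (0.190070 − 0.331446)/3 = 0.142945
T_{2}^{(1)} = 0.151801 + (0.151801 − 0.190070)/3 = 0.139045
T_{2}^{(2)} = 0.139045 + (0.139045 − 0.142945)/15 = 0.138785

0.1388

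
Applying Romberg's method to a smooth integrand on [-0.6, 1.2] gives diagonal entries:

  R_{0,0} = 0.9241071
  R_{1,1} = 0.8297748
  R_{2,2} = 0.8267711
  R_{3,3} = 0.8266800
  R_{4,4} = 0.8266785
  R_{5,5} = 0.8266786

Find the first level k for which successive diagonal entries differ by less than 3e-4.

|R_{1,1} − R_{0,0}| = 0.0943323 ≥ 3e-4
|R_{2,2} − R_{1,1}| = 0.0030037 ≥ 3e-4
|R_{3,3} − R_{2,2}| = 0.0000911 < 3e-4

k = 3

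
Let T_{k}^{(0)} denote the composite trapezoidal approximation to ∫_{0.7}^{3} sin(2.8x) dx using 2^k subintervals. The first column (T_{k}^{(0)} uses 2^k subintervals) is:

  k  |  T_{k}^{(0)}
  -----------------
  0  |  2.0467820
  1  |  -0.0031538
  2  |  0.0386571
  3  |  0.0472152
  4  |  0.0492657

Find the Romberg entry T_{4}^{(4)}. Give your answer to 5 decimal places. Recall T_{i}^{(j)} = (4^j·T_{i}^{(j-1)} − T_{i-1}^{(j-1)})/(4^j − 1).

T_{1}^{(1)} = -0.0031538 + (-0.0031538 − 2.0467820)/3 = -0.6864657
T_{2}^{(1)} = (4·0.0386571 − (-0.0031538)) / 3 = 0.0525941
T_{3}^{(1)} = (4·0.0472152 − 0.0386571) / 3 = 0.0500679
T_{4}^{(1)} = (4·0.0492657 − 0.0472152) / 3 = 0.0499492
T_{2}^{(2)} = (16·0.0525941 − (-0.6864657)) / 15 = 0.1018648
T_{3}^{(2)} = (16·0.0500679 − 0.0525941) / 15 = 0.0498995
T_{4}^{(2)} = 0.0499492 + (0.0499492 − 0.0500679)/15 = 0.0499413
T_{3}^{(3)} = 0.0498995 + (0.0498995 − 0.1018648)/63 = 0.0490747
T_{4}^{(3)} = 0.0499413 + (0.0499413 − 0.0498995)/63 = 0.0499420
T_{4}^{(4)} = 0.0499420 + (0.0499420 − 0.0490747)/255 = 0.0499454

0.04995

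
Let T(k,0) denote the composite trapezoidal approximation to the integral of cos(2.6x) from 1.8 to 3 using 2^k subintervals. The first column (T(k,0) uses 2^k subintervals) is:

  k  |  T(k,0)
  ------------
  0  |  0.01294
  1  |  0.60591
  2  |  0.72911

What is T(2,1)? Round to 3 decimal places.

0.770

T(2,1) = (4·0.72911 − 0.60591) / 3 = 0.77018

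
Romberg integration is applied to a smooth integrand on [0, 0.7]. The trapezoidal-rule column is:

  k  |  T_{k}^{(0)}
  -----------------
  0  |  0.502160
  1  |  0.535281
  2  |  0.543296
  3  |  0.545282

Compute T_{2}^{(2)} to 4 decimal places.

Richardson extrapolation on the trapezoidal column (denominator 4−1=3):
T_{1}^{(1)} = 0.535281 + (0.535281 − 0.502160)/3 = 0.546321
T_{2}^{(1)} = 0.543296 + (0.543296 − 0.535281)/3 = 0.545968
T_{2}^{(2)} = 0.545968 + (0.545968 − 0.546321)/15 = 0.545944

0.5459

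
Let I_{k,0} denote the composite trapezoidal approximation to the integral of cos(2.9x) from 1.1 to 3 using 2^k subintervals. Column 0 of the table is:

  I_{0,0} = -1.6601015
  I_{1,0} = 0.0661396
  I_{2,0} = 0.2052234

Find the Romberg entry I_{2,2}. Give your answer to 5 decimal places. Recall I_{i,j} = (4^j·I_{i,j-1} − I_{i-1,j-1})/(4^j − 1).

0.22559

I_{1,1} = (4·0.0661396 − (-1.6601015)) / 3 = 0.6415533
I_{2,1} = (4·0.2052234 − 0.0661396) / 3 = 0.2515847
I_{2,2} = 0.2515847 + (0.2515847 − 0.6415533)/15 = 0.2255868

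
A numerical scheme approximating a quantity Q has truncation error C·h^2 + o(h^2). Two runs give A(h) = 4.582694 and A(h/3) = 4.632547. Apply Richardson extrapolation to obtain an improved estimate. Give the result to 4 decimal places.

Extrapolated value = (9·A(h/3) − A(h)) / (9 − 1)
= (9·4.632547 − 4.582694) / 8
= 37.110229 / 8 = 4.638779

4.6388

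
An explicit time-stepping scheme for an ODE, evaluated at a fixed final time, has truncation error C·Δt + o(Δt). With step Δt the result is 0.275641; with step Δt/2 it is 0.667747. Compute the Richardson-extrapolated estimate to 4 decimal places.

1.0599

Extrapolated value = (2·A(Δt/2) − A(Δt)) / (2 − 1)
= (2·0.667747 − 0.275641) / 1
= 1.059853 / 1 = 1.059853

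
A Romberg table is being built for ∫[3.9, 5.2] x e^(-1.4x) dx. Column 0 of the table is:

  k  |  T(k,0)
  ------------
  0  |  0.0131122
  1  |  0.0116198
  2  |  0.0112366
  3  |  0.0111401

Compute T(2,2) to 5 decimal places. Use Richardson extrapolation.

0.01111

Richardson extrapolation on the trapezoidal column (denominator 4−1=3):
T(1,1) = 0.0116198 + (0.0116198 − 0.0131122)/3 = 0.0111223
T(2,1) = 0.0112366 + (0.0112366 − 0.0116198)/3 = 0.0111089
T(2,2) = (16·0.0111089 − 0.0111223) / 15 = 0.0111080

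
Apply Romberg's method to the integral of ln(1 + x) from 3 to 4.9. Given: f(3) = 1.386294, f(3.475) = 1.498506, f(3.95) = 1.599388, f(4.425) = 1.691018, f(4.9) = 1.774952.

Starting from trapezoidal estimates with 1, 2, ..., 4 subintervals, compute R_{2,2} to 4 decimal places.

R_{0,0} (trapezoid, 1 panel, h=1.9000): 3.003184
R_{1,0} (trapezoid, 2 panels, h=0.9500): 3.021010
R_{2,0} (trapezoid, 4 panels, h=0.4750): 3.025529
R_{1,1} = 3.021010 + (3.021010 − 3.003184)/3 = 3.026952
R_{2,1} = 3.025529 + (3.025529 − 3.021010)/3 = 3.027035
R_{2,2} = 3.027035 + (3.027035 − 3.026952)/15 = 3.027041

3.0270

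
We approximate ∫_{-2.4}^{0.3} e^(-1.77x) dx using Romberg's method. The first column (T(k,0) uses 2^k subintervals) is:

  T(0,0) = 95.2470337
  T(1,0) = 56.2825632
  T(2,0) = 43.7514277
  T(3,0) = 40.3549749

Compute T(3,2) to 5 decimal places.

39.19939

T(2,1) = 43.7514277 + (43.7514277 − 56.2825632)/3 = 39.5743825
T(3,1) = (4·40.3549749 − 43.7514277) / 3 = 39.2228240
T(3,2) = 39.2228240 + (39.2228240 − 39.5743825)/15 = 39.1993868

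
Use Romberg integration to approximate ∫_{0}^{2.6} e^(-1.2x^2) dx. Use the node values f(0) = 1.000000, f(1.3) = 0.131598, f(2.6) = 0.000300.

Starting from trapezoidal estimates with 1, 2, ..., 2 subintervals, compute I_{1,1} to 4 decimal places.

0.6616

I_{0,0} (trapezoid, 1 panel, h=2.6000): 1.300390
I_{1,0} (trapezoid, 2 panels, h=1.3000): 0.821272
I_{1,1} = 0.821272 + (0.821272 − 1.300390)/3 = 0.661566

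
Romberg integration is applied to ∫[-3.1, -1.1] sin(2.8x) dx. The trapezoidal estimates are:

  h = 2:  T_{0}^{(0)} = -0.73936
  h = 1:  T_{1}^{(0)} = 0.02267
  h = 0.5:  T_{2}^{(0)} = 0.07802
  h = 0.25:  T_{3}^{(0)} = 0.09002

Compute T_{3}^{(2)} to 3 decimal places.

0.094

Richardson extrapolation on the trapezoidal column (denominator 4−1=3):
T_{2}^{(1)} = 0.07802 + (0.07802 − 0.02267)/3 = 0.09647
T_{3}^{(1)} = 0.09002 + (0.09002 − 0.07802)/3 = 0.09402
T_{3}^{(2)} = 0.09402 + (0.09402 − 0.09647)/15 = 0.09386
(Column j=1 coincides with Simpson's rule on the same nodes.)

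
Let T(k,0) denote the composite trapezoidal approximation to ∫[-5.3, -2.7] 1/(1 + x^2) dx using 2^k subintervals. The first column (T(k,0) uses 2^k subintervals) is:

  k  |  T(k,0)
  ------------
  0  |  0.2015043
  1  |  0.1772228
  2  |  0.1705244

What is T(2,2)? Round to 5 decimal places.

0.16824

Richardson extrapolation on the trapezoidal column (denominator 4−1=3):
T(1,1) = 0.1772228 + (0.1772228 − 0.2015043)/3 = 0.1691290
T(2,1) = 0.1705244 + (0.1705244 − 0.1772228)/3 = 0.1682916
T(2,2) = (16·0.1682916 − 0.1691290) / 15 = 0.1682358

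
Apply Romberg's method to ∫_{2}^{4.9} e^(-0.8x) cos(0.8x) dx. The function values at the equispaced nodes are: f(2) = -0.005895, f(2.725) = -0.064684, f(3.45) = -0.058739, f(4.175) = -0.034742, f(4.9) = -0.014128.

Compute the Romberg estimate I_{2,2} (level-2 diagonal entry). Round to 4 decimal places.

I_{0,0} (trapezoid, 1 panel, h=2.9000): -0.029033
I_{1,0} (trapezoid, 2 panels, h=1.4500): -0.099688
I_{2,0} (trapezoid, 4 panels, h=0.7250): -0.121928
I_{1,1} = -0.099688 + (-0.099688 − (-0.029033))/3 = -0.123240
I_{2,1} = -0.121928 + (-0.121928 − (-0.099688))/3 = -0.129341
I_{2,2} = -0.129341 + (-0.129341 − (-0.123240))/15 = -0.129748

-0.1297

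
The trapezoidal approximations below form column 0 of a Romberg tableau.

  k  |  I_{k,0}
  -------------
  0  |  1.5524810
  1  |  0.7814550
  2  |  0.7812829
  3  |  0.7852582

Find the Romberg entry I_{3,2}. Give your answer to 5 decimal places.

I_{2,1} = 0.7812829 + (0.7812829 − 0.7814550)/3 = 0.7812255
I_{3,1} = (4·0.7852582 − 0.7812829) / 3 = 0.7865833
I_{3,2} = 0.7865833 + (0.7865833 − 0.7812255)/15 = 0.7869405

0.78694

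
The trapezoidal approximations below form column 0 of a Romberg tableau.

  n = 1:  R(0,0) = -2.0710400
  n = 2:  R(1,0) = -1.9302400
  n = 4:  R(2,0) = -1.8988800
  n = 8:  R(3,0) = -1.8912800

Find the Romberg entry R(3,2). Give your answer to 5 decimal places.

R(2,1) = -1.8988800 + (-1.8988800 − (-1.9302400))/3 = -1.8884267
R(3,1) = -1.8912800 + (-1.8912800 − (-1.8988800))/3 = -1.8887467
R(3,2) = -1.8887467 + (-1.8887467 − (-1.8884267))/15 = -1.8887680
(Column j=1 coincides with Simpson's rule on the same nodes.)

-1.88877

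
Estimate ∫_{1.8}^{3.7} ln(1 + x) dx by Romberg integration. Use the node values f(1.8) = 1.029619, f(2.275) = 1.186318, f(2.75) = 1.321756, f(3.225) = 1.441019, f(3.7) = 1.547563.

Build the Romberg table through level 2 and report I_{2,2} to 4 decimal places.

2.4906

I_{0,0} (trapezoid, 1 panel, h=1.9000): 2.448323
I_{1,0} (trapezoid, 2 panels, h=0.9500): 2.479830
I_{2,0} (trapezoid, 4 panels, h=0.4750): 2.487900
I_{1,1} = 2.479830 + (2.479830 − 2.448323)/3 = 2.490332
I_{2,1} = 2.487900 + (2.487900 − 2.479830)/3 = 2.490590
I_{2,2} = 2.490590 + (2.490590 − 2.490332)/15 = 2.490607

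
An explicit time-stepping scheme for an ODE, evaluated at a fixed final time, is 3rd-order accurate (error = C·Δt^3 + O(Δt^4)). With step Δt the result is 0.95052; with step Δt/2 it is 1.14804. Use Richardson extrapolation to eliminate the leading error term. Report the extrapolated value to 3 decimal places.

Extrapolated value = (8·A(Δt/2) − A(Δt)) / (8 − 1)
= (8·1.14804 − 0.95052) / 7
= 8.23380 / 7 = 1.17626

1.176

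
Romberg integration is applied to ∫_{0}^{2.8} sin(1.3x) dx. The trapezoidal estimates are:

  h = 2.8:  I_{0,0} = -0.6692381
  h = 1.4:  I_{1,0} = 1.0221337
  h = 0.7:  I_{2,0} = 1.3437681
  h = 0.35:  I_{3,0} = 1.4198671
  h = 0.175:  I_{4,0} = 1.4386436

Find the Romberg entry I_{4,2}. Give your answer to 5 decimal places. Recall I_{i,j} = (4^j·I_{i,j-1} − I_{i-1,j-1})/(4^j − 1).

I_{3,1} = (4·1.4198671 − 1.3437681) / 3 = 1.4452334
I_{4,1} = 1.4386436 + (1.4386436 − 1.4198671)/3 = 1.4449024
I_{4,2} = (16·1.4449024 − 1.4452334) / 15 = 1.4448803

1.44488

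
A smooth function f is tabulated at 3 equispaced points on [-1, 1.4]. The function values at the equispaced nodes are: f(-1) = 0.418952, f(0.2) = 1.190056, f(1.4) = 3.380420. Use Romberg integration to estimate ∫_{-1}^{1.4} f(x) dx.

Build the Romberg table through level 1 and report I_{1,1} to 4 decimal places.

3.4238

I_{0,0} (trapezoid, 1 panel, h=2.4000): 4.559246
I_{1,0} (trapezoid, 2 panels, h=1.2000): 3.707690
I_{1,1} = 3.707690 + (3.707690 − 4.559246)/3 = 3.423838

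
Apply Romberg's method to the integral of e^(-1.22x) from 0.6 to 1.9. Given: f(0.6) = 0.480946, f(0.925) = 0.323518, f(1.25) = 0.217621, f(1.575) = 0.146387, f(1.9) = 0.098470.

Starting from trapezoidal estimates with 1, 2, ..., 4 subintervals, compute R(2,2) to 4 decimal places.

0.3135

R(0,0) (trapezoid, 1 panel, h=1.3000): 0.376620
R(1,0) (trapezoid, 2 panels, h=0.6500): 0.329764
R(2,0) (trapezoid, 4 panels, h=0.3250): 0.317601
R(1,1) = 0.329764 + (0.329764 − 0.376620)/3 = 0.314145
R(2,1) = 0.317601 + (0.317601 − 0.329764)/3 = 0.313547
R(2,2) = 0.313547 + (0.313547 − 0.314145)/15 = 0.313507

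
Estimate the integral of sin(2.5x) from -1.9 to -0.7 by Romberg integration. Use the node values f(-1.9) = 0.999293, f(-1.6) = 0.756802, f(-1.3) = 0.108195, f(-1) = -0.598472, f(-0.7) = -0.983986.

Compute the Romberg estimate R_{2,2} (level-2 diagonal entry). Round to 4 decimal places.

0.0863

R_{0,0} (trapezoid, 1 panel, h=1.2000): 0.009184
R_{1,0} (trapezoid, 2 panels, h=0.6000): 0.069509
R_{2,0} (trapezoid, 4 panels, h=0.3000): 0.082254
R_{1,1} = 0.069509 + (0.069509 − 0.009184)/3 = 0.089617
R_{2,1} = 0.082254 + (0.082254 − 0.069509)/3 = 0.086502
R_{2,2} = 0.086502 + (0.086502 − 0.089617)/15 = 0.086294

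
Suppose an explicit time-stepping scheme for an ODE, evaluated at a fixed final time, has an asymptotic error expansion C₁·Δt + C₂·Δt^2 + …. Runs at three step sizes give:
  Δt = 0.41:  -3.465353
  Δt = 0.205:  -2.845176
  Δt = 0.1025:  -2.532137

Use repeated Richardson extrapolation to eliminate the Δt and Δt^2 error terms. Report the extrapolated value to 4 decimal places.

First eliminate the Δt term (factor 2^1 = 2):
  B₁ = (2·(-2.845176) − (-3.465353))/1 = -2.224999
  B₂ = (2·(-2.532137) − (-2.845176))/1 = -2.219098
Then eliminate the Δt^2 term (factor 2^2 = 4):
  (4·(-2.219098) − (-2.224999))/3 = -2.217131

-2.2171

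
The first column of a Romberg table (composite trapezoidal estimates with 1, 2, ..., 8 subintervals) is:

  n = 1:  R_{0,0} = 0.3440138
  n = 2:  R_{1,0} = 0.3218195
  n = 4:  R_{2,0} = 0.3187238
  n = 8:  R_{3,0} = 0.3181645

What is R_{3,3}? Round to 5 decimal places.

Richardson extrapolation on the trapezoidal column (denominator 4−1=3):
R_{1,1} = (4·0.3218195 − 0.3440138) / 3 = 0.3144214
R_{2,1} = 0.3187238 + (0.3187238 − 0.3218195)/3 = 0.3176919
R_{3,1} = (4·0.3181645 − 0.3187238) / 3 = 0.3179781
R_{2,2} = (16·0.3176919 − 0.3144214) / 15 = 0.3179099
R_{3,2} = 0.3179781 + (0.3179781 − 0.3176919)/15 = 0.3179972
R_{3,3} = 0.3179972 + (0.3179972 − 0.3179099)/63 = 0.3179986

0.31800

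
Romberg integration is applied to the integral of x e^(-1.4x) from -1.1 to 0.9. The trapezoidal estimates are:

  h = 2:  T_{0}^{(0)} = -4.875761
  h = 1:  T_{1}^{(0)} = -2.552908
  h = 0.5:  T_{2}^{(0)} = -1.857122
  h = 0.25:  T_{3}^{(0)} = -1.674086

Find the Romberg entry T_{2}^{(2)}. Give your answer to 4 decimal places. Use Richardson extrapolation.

T_{1}^{(1)} = -2.552908 + (-2.552908 − (-4.875761))/3 = -1.778624
T_{2}^{(1)} = -1.857122 + (-1.857122 − (-2.552908))/3 = -1.625193
T_{2}^{(2)} = -1.625193 + (-1.625193 − (-1.778624))/15 = -1.614964
(Column j=1 coincides with Simpson's rule on the same nodes.)

-1.6150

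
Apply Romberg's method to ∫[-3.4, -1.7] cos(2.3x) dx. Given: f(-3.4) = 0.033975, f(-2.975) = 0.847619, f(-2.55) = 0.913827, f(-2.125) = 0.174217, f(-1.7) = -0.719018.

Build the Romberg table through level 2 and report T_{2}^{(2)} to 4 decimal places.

T_{0}^{(0)} (trapezoid, 1 panel, h=1.7000): -0.582287
T_{1}^{(0)} (trapezoid, 2 panels, h=0.8500): 0.485610
T_{2}^{(0)} (trapezoid, 4 panels, h=0.4250): 0.677085
T_{1}^{(1)} = 0.485610 + (0.485610 − (-0.582287))/3 = 0.841576
T_{2}^{(1)} = 0.677085 + (0.677085 − 0.485610)/3 = 0.740910
T_{2}^{(2)} = 0.740910 + (0.740910 − 0.841576)/15 = 0.734199

0.7342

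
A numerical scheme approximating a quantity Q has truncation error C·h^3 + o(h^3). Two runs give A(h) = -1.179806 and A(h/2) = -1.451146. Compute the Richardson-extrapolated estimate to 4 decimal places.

Extrapolated value = (8·A(h/2) − A(h)) / (8 − 1)
= (8·(-1.451146) − (-1.179806)) / 7
= -10.429362 / 7 = -1.489909

-1.4899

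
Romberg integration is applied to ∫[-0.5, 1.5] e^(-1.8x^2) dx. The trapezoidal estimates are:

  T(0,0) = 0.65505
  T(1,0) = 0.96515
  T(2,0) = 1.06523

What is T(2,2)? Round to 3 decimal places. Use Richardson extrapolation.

1.101

Richardson extrapolation on the trapezoidal column (denominator 4−1=3):
T(1,1) = (4·0.96515 − 0.65505) / 3 = 1.06852
T(2,1) = 1.06523 + (1.06523 − 0.96515)/3 = 1.09859
T(2,2) = (16·1.09859 − 1.06852) / 15 = 1.10059
(Column j=1 coincides with Simpson's rule on the same nodes.)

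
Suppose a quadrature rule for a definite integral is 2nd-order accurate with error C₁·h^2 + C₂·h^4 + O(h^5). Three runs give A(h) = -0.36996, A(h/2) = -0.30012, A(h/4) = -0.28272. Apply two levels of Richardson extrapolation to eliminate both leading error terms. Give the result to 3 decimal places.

-0.277

First eliminate the h^2 term (factor 2^2 = 4):
  B₁ = (4·(-0.30012) − (-0.36996))/3 = -0.27684
  B₂ = (4·(-0.28272) − (-0.30012))/3 = -0.27692
Then eliminate the h^4 term (factor 2^4 = 16):
  (16·(-0.27692) − (-0.27684))/15 = -0.27693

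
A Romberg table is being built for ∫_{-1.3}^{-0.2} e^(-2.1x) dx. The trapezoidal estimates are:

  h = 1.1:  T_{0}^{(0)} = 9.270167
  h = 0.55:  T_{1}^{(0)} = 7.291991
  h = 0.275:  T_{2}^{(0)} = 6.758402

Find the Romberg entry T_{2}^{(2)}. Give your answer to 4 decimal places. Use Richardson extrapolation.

6.5771

T_{1}^{(1)} = 7.291991 + (7.291991 − 9.270167)/3 = 6.632599
T_{2}^{(1)} = 6.758402 + (6.758402 − 7.291991)/3 = 6.580539
T_{2}^{(2)} = (16·6.580539 − 6.632599) / 15 = 6.577068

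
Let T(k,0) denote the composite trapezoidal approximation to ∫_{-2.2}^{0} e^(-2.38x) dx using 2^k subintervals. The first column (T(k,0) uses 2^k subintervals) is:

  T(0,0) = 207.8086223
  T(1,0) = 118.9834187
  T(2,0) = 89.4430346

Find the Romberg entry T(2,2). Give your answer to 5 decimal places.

78.94432

T(1,1) = 118.9834187 + (118.9834187 − 207.8086223)/3 = 89.3750175
T(2,1) = (4·89.4430346 − 118.9834187) / 3 = 79.5962399
T(2,2) = 79.5962399 + (79.5962399 − 89.3750175)/15 = 78.9443214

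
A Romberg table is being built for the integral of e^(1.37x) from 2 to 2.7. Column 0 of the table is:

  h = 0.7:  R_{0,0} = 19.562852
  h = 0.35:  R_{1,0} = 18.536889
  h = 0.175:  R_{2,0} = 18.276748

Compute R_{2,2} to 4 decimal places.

18.1897

R_{1,1} = (4·18.536889 − 19.562852) / 3 = 18.194901
R_{2,1} = 18.276748 + (18.276748 − 18.536889)/3 = 18.190034
R_{2,2} = 18.190034 + (18.190034 − 18.194901)/15 = 18.189710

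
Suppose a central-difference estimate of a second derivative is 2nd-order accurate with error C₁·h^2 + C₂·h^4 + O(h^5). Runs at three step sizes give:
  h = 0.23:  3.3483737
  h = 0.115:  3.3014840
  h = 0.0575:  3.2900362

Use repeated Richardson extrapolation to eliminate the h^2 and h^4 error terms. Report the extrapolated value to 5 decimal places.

3.28624

First eliminate the h^2 term (factor 2^2 = 4):
  B₁ = (4·3.3014840 − 3.3483737)/3 = 3.2858541
  B₂ = (4·3.2900362 − 3.3014840)/3 = 3.2862203
Then eliminate the h^4 term (factor 2^4 = 16):
  (16·3.2862203 − 3.2858541)/15 = 3.2862447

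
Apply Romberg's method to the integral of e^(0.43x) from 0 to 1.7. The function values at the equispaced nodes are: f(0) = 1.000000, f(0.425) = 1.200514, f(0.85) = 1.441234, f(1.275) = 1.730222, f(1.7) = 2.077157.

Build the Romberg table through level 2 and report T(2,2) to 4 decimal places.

T(0,0) (trapezoid, 1 panel, h=1.7000): 2.615583
T(1,0) (trapezoid, 2 panels, h=0.8500): 2.532841
T(2,0) (trapezoid, 4 panels, h=0.4250): 2.511983
T(1,1) = 2.532841 + (2.532841 − 2.615583)/3 = 2.505260
T(2,1) = 2.511983 + (2.511983 − 2.532841)/3 = 2.505030
T(2,2) = 2.505030 + (2.505030 − 2.505260)/15 = 2.505015

2.5050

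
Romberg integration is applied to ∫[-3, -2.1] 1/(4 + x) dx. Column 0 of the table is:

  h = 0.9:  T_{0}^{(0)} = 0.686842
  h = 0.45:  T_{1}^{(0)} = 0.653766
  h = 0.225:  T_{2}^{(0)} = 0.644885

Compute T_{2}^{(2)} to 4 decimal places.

0.6419

T_{1}^{(1)} = 0.653766 + (0.653766 − 0.686842)/3 = 0.642741
T_{2}^{(1)} = (4·0.644885 − 0.653766) / 3 = 0.641925
T_{2}^{(2)} = 0.641925 + (0.641925 − 0.642741)/15 = 0.641871
(Column j=1 coincides with Simpson's rule on the same nodes.)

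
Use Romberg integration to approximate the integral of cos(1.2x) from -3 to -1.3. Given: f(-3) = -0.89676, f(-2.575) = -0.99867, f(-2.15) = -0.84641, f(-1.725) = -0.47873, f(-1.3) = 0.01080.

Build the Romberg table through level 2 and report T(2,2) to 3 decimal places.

-1.202

T(0,0) (trapezoid, 1 panel, h=1.7000): -0.75307
T(1,0) (trapezoid, 2 panels, h=0.8500): -1.09598
T(2,0) (trapezoid, 4 panels, h=0.4250): -1.17589
T(1,1) = -1.09598 + (-1.09598 − (-0.75307))/3 = -1.21028
T(2,1) = -1.17589 + (-1.17589 − (-1.09598))/3 = -1.20253
T(2,2) = -1.20253 + (-1.20253 − (-1.21028))/15 = -1.20201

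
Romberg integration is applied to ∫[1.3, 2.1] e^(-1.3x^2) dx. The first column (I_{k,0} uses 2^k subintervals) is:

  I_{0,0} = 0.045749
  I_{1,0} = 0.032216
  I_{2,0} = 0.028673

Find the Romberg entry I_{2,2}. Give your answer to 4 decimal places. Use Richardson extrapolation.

Richardson extrapolation on the trapezoidal column (denominator 4−1=3):
I_{1,1} = (4·0.032216 − 0.045749) / 3 = 0.027705
I_{2,1} = (4·0.028673 − 0.032216) / 3 = 0.027492
I_{2,2} = (16·0.027492 − 0.027705) / 15 = 0.027478
(Column j=1 coincides with Simpson's rule on the same nodes.)

0.0275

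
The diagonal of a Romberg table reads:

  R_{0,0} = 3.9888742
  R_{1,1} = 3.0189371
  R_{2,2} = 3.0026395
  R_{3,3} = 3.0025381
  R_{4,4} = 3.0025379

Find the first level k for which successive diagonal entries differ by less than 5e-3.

|R_{1,1} − R_{0,0}| = 0.9699371 ≥ 5e-3
|R_{2,2} − R_{1,1}| = 0.0162976 ≥ 5e-3
|R_{3,3} − R_{2,2}| = 0.0001014 < 5e-3

k = 3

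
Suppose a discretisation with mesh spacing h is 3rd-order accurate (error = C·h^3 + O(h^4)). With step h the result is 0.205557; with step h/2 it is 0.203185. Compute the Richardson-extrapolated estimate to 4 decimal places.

Extrapolated value = (8·A(h/2) − A(h)) / (8 − 1)
= (8·0.203185 − 0.205557) / 7
= 1.419923 / 7 = 0.202846

0.2028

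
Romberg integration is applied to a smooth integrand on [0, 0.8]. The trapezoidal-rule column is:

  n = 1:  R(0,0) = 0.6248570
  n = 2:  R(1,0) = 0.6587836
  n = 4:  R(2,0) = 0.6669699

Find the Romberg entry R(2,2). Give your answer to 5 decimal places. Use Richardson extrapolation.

R(1,1) = (4·0.6587836 − 0.6248570) / 3 = 0.6700925
R(2,1) = (4·0.6669699 − 0.6587836) / 3 = 0.6696987
R(2,2) = (16·0.6696987 − 0.6700925) / 15 = 0.6696724

0.66967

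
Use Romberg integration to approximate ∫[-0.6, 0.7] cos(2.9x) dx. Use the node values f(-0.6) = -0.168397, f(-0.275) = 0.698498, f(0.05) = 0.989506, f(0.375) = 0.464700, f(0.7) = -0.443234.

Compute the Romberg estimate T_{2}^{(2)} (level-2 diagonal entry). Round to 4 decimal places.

0.6473

T_{0}^{(0)} (trapezoid, 1 panel, h=1.3000): -0.397560
T_{1}^{(0)} (trapezoid, 2 panels, h=0.6500): 0.444399
T_{2}^{(0)} (trapezoid, 4 panels, h=0.3250): 0.600239
T_{1}^{(1)} = 0.444399 + (0.444399 − (-0.397560))/3 = 0.725052
T_{2}^{(1)} = 0.600239 + (0.600239 − 0.444399)/3 = 0.652186
T_{2}^{(2)} = 0.652186 + (0.652186 − 0.725052)/15 = 0.647328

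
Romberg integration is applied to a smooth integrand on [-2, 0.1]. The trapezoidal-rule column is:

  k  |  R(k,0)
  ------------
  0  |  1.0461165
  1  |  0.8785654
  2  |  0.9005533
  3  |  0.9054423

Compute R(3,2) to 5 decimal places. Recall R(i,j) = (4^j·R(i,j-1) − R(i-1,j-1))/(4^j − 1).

R(2,1) = (4·0.9005533 − 0.8785654) / 3 = 0.9078826
R(3,1) = (4·0.9054423 − 0.9005533) / 3 = 0.9070720
R(3,2) = 0.9070720 + (0.9070720 − 0.9078826)/15 = 0.9070180

0.90702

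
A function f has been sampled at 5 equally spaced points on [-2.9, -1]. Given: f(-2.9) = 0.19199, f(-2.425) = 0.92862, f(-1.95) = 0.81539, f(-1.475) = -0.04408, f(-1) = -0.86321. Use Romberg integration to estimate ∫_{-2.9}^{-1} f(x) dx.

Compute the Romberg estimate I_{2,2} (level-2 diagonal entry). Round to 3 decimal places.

0.705

I_{0,0} (trapezoid, 1 panel, h=1.9000): -0.63766
I_{1,0} (trapezoid, 2 panels, h=0.9500): 0.45579
I_{2,0} (trapezoid, 4 panels, h=0.4750): 0.64805
I_{1,1} = 0.45579 + (0.45579 − (-0.63766))/3 = 0.82027
I_{2,1} = 0.64805 + (0.64805 − 0.45579)/3 = 0.71214
I_{2,2} = 0.71214 + (0.71214 − 0.82027)/15 = 0.70493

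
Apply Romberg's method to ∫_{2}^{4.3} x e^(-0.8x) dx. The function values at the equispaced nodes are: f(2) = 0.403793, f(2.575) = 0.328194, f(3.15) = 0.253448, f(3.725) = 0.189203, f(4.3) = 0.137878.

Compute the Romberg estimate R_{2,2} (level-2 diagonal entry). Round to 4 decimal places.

0.5977

R_{0,0} (trapezoid, 1 panel, h=2.3000): 0.622922
R_{1,0} (trapezoid, 2 panels, h=1.1500): 0.602926
R_{2,0} (trapezoid, 4 panels, h=0.5750): 0.598966
R_{1,1} = 0.602926 + (0.602926 − 0.622922)/3 = 0.596261
R_{2,1} = 0.598966 + (0.598966 − 0.602926)/3 = 0.597646
R_{2,2} = 0.597646 + (0.597646 − 0.596261)/15 = 0.597738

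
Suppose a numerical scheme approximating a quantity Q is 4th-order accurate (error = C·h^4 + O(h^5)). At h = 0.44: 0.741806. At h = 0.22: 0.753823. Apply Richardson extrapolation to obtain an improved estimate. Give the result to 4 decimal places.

The leading error scales as h^4; refining by a factor of 2 reduces it by 2^4 = 16.
Extrapolated value = (16·A(h/2) − A(h)) / (16 − 1)
= (16·0.753823 − 0.741806) / 15
= 11.319362 / 15 = 0.754624

0.7546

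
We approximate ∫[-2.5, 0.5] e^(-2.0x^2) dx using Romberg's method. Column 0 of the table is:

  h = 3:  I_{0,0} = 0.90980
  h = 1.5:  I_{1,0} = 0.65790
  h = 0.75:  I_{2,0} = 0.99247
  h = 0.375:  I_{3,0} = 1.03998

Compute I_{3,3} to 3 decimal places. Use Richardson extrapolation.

1.051

Richardson extrapolation on the trapezoidal column (denominator 4−1=3):
I_{1,1} = (4·0.65790 − 0.90980) / 3 = 0.57393
I_{2,1} = 0.99247 + (0.99247 − 0.65790)/3 = 1.10399
I_{3,1} = (4·1.03998 − 0.99247) / 3 = 1.05582
I_{2,2} = (16·1.10399 − 0.57393) / 15 = 1.13933
I_{3,2} = 1.05582 + (1.05582 − 1.10399)/15 = 1.05261
I_{3,3} = 1.05261 + (1.05261 − 1.13933)/63 = 1.05123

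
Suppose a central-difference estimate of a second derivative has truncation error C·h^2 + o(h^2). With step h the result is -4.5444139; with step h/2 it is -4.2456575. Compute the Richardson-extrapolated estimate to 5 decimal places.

The leading error scales as h^2; refining by a factor of 2 reduces it by 2^2 = 4.
Extrapolated value = (4·A(h/2) − A(h)) / (4 − 1)
= (4·(-4.2456575) − (-4.5444139)) / 3
= -12.4382161 / 3 = -4.1460720

-4.14607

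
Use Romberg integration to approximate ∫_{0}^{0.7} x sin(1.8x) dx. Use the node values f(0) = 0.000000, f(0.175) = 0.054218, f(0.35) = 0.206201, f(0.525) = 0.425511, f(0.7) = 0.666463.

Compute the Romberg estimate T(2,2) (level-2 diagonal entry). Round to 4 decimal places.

T(0,0) (trapezoid, 1 panel, h=0.7000): 0.233262
T(1,0) (trapezoid, 2 panels, h=0.3500): 0.188801
T(2,0) (trapezoid, 4 panels, h=0.1750): 0.178353
T(1,1) = 0.188801 + (0.188801 − 0.233262)/3 = 0.173981
T(2,1) = 0.178353 + (0.178353 − 0.188801)/3 = 0.174870
T(2,2) = 0.174870 + (0.174870 − 0.173981)/15 = 0.174929

0.1749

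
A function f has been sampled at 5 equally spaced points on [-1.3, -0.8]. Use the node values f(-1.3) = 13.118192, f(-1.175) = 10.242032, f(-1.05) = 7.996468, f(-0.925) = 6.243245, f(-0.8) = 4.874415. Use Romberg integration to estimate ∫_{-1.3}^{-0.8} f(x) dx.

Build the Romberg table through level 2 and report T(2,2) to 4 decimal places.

4.1635

T(0,0) (trapezoid, 1 panel, h=0.5000): 4.498152
T(1,0) (trapezoid, 2 panels, h=0.2500): 4.248193
T(2,0) (trapezoid, 4 panels, h=0.1250): 4.184756
T(1,1) = 4.248193 + (4.248193 − 4.498152)/3 = 4.164873
T(2,1) = 4.184756 + (4.184756 − 4.248193)/3 = 4.163610
T(2,2) = 4.163610 + (4.163610 − 4.164873)/15 = 4.163526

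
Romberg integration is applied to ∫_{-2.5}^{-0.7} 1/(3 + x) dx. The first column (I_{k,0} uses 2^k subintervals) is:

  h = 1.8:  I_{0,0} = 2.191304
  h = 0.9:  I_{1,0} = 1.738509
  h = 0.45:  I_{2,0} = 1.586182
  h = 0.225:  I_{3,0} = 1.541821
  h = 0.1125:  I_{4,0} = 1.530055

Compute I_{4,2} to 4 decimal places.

Richardson extrapolation on the trapezoidal column (denominator 4−1=3):
I_{3,1} = (4·1.541821 − 1.586182) / 3 = 1.527034
I_{4,1} = 1.530055 + (1.530055 − 1.541821)/3 = 1.526133
I_{4,2} = (16·1.526133 − 1.527034) / 15 = 1.526073

1.5261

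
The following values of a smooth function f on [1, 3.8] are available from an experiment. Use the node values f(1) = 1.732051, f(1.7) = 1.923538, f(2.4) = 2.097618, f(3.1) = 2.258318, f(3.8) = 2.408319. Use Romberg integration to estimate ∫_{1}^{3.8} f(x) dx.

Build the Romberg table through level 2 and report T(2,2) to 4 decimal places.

T(0,0) (trapezoid, 1 panel, h=2.8000): 5.796518
T(1,0) (trapezoid, 2 panels, h=1.4000): 5.834924
T(2,0) (trapezoid, 4 panels, h=0.7000): 5.844761
T(1,1) = 5.834924 + (5.834924 − 5.796518)/3 = 5.847726
T(2,1) = 5.844761 + (5.844761 − 5.834924)/3 = 5.848040
T(2,2) = 5.848040 + (5.848040 − 5.847726)/15 = 5.848061

5.8481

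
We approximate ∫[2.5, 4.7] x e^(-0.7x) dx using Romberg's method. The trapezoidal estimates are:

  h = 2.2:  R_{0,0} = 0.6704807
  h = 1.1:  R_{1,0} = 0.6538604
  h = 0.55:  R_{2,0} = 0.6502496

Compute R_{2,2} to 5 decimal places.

Richardson extrapolation on the trapezoidal column (denominator 4−1=3):
R_{1,1} = (4·0.6538604 − 0.6704807) / 3 = 0.6483203
R_{2,1} = (4·0.6502496 − 0.6538604) / 3 = 0.6490460
R_{2,2} = 0.6490460 + (0.6490460 − 0.6483203)/15 = 0.6490944

0.64909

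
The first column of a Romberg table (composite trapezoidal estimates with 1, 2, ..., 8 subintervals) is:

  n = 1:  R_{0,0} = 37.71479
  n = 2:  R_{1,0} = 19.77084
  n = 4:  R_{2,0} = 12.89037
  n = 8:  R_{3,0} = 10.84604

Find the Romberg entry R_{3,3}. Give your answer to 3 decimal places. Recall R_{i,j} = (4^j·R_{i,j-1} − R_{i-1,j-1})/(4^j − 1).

10.132

Richardson extrapolation on the trapezoidal column (denominator 4−1=3):
R_{1,1} = 19.77084 + (19.77084 − 37.71479)/3 = 13.78952
R_{2,1} = (4·12.89037 − 19.77084) / 3 = 10.59688
R_{3,1} = 10.84604 + (10.84604 − 12.89037)/3 = 10.16460
R_{2,2} = 10.59688 + (10.59688 − 13.78952)/15 = 10.38404
R_{3,2} = (16·10.16460 − 10.59688) / 15 = 10.13578
R_{3,3} = 10.13578 + (10.13578 − 10.38404)/63 = 10.13184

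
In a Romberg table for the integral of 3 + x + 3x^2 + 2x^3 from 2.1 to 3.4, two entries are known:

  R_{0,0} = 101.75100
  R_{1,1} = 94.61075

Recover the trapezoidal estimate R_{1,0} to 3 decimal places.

96.396

From R_{1,1} = (4·R_{1,0} − R_{0,0})/3, solve for R_{1,0}:
4·R_{1,0} = 3·94.61075 + 101.75100 = 385.58325
R_{1,0} = 96.39581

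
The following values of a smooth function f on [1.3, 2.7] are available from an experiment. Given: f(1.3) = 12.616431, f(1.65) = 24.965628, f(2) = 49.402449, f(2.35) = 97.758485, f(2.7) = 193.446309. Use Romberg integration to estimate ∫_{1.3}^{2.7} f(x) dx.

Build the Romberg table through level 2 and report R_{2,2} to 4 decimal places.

R_{0,0} (trapezoid, 1 panel, h=1.4000): 144.243918
R_{1,0} (trapezoid, 2 panels, h=0.7000): 106.703673
R_{2,0} (trapezoid, 4 panels, h=0.3500): 96.305276
R_{1,1} = 106.703673 + (106.703673 − 144.243918)/3 = 94.190258
R_{2,1} = 96.305276 + (96.305276 − 106.703673)/3 = 92.839144
R_{2,2} = 92.839144 + (92.839144 − 94.190258)/15 = 92.749070

92.7491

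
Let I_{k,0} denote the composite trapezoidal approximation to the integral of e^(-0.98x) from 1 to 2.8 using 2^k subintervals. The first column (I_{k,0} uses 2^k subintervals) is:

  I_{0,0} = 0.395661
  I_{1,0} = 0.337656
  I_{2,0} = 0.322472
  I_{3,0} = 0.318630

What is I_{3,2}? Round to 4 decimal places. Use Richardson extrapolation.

Richardson extrapolation on the trapezoidal column (denominator 4−1=3):
I_{2,1} = (4·0.322472 − 0.337656) / 3 = 0.317411
I_{3,1} = 0.318630 + (0.318630 − 0.322472)/3 = 0.317349
I_{3,2} = (16·0.317349 − 0.317411) / 15 = 0.317345

0.3173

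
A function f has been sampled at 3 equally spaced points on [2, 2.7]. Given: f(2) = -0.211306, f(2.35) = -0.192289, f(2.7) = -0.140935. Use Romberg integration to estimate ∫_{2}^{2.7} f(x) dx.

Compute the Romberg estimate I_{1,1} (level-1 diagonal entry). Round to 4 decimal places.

-0.1308

I_{0,0} (trapezoid, 1 panel, h=0.7000): -0.123284
I_{1,0} (trapezoid, 2 panels, h=0.3500): -0.128943
I_{1,1} = -0.128943 + (-0.128943 − (-0.123284))/3 = -0.130829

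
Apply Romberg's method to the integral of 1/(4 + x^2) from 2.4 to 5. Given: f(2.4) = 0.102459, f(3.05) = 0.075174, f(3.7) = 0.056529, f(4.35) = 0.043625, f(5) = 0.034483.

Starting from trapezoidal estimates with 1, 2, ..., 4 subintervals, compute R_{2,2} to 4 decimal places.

0.1571

R_{0,0} (trapezoid, 1 panel, h=2.6000): 0.178025
R_{1,0} (trapezoid, 2 panels, h=1.3000): 0.162500
R_{2,0} (trapezoid, 4 panels, h=0.6500): 0.158469
R_{1,1} = 0.162500 + (0.162500 − 0.178025)/3 = 0.157325
R_{2,1} = 0.158469 + (0.158469 − 0.162500)/3 = 0.157125
R_{2,2} = 0.157125 + (0.157125 − 0.157325)/15 = 0.157112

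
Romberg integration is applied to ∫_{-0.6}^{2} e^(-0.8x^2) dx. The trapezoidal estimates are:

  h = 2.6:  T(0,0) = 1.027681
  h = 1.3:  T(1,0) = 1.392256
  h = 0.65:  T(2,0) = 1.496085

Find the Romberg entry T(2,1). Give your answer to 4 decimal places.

Richardson extrapolation on the trapezoidal column (denominator 4−1=3):
T(2,1) = (4·1.496085 − 1.392256) / 3 = 1.530695

1.5307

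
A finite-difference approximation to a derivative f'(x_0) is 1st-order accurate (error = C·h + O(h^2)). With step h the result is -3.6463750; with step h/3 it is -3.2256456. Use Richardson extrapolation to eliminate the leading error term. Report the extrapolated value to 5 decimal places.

-3.01528

Extrapolated value = (3·A(h/3) − A(h)) / (3 − 1)
= (3·(-3.2256456) − (-3.6463750)) / 2
= -6.0305618 / 2 = -3.0152809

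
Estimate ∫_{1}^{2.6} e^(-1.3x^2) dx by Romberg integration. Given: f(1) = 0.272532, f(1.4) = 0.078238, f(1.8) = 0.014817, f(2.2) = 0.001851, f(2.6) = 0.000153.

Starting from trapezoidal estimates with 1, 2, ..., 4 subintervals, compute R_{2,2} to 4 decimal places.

R_{0,0} (trapezoid, 1 panel, h=1.6000): 0.218148
R_{1,0} (trapezoid, 2 panels, h=0.8000): 0.120928
R_{2,0} (trapezoid, 4 panels, h=0.4000): 0.092499
R_{1,1} = 0.120928 + (0.120928 − 0.218148)/3 = 0.088521
R_{2,1} = 0.092499 + (0.092499 − 0.120928)/3 = 0.083023
R_{2,2} = 0.083023 + (0.083023 − 0.088521)/15 = 0.082656

0.0827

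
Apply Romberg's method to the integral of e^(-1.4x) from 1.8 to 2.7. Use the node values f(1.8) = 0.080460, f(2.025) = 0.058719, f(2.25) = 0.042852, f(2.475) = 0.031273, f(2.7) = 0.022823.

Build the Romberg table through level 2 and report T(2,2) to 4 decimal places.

T(0,0) (trapezoid, 1 panel, h=0.9000): 0.046477
T(1,0) (trapezoid, 2 panels, h=0.4500): 0.042522
T(2,0) (trapezoid, 4 panels, h=0.2250): 0.041509
T(1,1) = 0.042522 + (0.042522 − 0.046477)/3 = 0.041204
T(2,1) = 0.041509 + (0.041509 − 0.042522)/3 = 0.041171
T(2,2) = 0.041171 + (0.041171 − 0.041204)/15 = 0.041169

0.0412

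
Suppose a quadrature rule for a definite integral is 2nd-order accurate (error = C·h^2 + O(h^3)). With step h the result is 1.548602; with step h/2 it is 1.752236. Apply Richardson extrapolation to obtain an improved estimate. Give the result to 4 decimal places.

Extrapolated value = (4·A(h/2) − A(h)) / (4 − 1)
= (4·1.752236 − 1.548602) / 3
= 5.460342 / 3 = 1.820114

1.8201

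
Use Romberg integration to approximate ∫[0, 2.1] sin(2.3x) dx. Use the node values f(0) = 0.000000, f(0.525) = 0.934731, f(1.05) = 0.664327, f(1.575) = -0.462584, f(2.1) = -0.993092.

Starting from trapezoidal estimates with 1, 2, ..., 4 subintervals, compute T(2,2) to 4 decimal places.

T(0,0) (trapezoid, 1 panel, h=2.1000): -1.042747
T(1,0) (trapezoid, 2 panels, h=1.0500): 0.176170
T(2,0) (trapezoid, 4 panels, h=0.5250): 0.335962
T(1,1) = 0.176170 + (0.176170 − (-1.042747))/3 = 0.582476
T(2,1) = 0.335962 + (0.335962 − 0.176170)/3 = 0.389226
T(2,2) = 0.389226 + (0.389226 − 0.582476)/15 = 0.376343

0.3763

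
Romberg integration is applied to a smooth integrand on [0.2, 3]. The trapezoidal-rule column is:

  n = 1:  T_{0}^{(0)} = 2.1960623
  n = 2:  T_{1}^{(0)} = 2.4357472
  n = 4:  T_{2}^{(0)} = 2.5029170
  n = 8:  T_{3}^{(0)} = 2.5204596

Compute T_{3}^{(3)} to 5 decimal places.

2.52638

T_{1}^{(1)} = (4·2.4357472 − 2.1960623) / 3 = 2.5156422
T_{2}^{(1)} = (4·2.5029170 − 2.4357472) / 3 = 2.5253069
T_{3}^{(1)} = 2.5204596 + (2.5204596 − 2.5029170)/3 = 2.5263071
T_{2}^{(2)} = 2.5253069 + (2.5253069 − 2.5156422)/15 = 2.5259512
T_{3}^{(2)} = 2.5263071 + (2.5263071 − 2.5253069)/15 = 2.5263738
T_{3}^{(3)} = (64·2.5263738 − 2.5259512) / 63 = 2.5263805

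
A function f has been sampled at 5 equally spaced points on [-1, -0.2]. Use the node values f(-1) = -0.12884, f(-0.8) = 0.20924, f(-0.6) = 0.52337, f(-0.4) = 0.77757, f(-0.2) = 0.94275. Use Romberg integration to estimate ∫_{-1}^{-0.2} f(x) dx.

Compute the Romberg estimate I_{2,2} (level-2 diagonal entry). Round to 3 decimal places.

0.387

I_{0,0} (trapezoid, 1 panel, h=0.8000): 0.32556
I_{1,0} (trapezoid, 2 panels, h=0.4000): 0.37213
I_{2,0} (trapezoid, 4 panels, h=0.2000): 0.38343
I_{1,1} = 0.37213 + (0.37213 − 0.32556)/3 = 0.38765
I_{2,1} = 0.38343 + (0.38343 − 0.37213)/3 = 0.38720
I_{2,2} = 0.38720 + (0.38720 − 0.38765)/15 = 0.38717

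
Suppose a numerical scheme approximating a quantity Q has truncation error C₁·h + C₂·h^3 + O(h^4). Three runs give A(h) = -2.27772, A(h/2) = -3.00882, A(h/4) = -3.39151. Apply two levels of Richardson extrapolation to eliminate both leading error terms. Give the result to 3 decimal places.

-3.779

First eliminate the h term (factor 2^1 = 2):
  B₁ = (2·(-3.00882) − (-2.27772))/1 = -3.73992
  B₂ = (2·(-3.39151) − (-3.00882))/1 = -3.77420
Then eliminate the h^3 term (factor 2^3 = 8):
  (8·(-3.77420) − (-3.73992))/7 = -3.77910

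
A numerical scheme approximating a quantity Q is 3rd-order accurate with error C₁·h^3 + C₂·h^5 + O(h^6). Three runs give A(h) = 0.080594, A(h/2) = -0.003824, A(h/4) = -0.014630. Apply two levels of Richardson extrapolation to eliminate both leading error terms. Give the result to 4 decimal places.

-0.0162

First eliminate the h^3 term (factor 2^3 = 8):
  B₁ = (8·(-0.003824) − 0.080594)/7 = -0.015884
  B₂ = (8·(-0.014630) − (-0.003824))/7 = -0.016174
Then eliminate the h^5 term (factor 2^5 = 32):
  (32·(-0.016174) − (-0.015884))/31 = -0.016183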